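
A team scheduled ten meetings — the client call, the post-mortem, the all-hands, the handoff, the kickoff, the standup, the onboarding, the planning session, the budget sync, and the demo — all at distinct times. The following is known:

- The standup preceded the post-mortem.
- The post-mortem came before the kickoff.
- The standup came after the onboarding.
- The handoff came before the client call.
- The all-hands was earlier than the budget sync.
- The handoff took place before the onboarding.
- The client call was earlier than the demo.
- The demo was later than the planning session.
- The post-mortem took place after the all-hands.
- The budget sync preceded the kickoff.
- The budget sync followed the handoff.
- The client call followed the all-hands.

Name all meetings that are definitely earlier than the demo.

the all-hands, the client call, the handoff, the planning session

Directly stated before the demo: the client call and the planning session.
The all-hands reaches the demo via the all-hands → the client call → the demo.
The handoff reaches the demo via the handoff → the client call → the demo.
No chain forces the kickoff (or any of the others) ahead of the demo.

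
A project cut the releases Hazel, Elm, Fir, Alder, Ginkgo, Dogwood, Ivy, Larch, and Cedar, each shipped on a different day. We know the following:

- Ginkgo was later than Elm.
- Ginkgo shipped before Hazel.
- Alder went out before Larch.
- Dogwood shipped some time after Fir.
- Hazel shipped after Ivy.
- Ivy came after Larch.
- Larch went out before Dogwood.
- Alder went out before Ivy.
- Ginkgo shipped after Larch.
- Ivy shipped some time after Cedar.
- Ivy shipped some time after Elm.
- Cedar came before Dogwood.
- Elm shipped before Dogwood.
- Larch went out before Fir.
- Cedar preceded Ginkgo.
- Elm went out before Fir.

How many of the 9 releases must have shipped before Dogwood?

Directly stated before Dogwood: Cedar, Elm, Fir, and Larch.
Alder reaches Dogwood via Alder → Larch → Dogwood.
That's Alder, Cedar, Elm, Fir, and Larch — 5 in all.

5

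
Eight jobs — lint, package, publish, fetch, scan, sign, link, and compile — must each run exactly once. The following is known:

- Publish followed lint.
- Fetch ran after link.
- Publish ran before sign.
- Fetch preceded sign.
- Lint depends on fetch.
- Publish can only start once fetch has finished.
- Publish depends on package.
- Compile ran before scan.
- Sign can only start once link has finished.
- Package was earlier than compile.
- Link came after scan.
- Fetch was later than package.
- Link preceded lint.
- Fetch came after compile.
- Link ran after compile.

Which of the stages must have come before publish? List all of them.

compile, fetch, link, lint, package, scan

Directly stated before publish: fetch, lint, and package.
Compile reaches publish via compile → fetch → publish.
Link reaches publish via link → fetch → publish.
Scan reaches publish via scan → link → fetch → publish.
No chain forces sign ahead of publish.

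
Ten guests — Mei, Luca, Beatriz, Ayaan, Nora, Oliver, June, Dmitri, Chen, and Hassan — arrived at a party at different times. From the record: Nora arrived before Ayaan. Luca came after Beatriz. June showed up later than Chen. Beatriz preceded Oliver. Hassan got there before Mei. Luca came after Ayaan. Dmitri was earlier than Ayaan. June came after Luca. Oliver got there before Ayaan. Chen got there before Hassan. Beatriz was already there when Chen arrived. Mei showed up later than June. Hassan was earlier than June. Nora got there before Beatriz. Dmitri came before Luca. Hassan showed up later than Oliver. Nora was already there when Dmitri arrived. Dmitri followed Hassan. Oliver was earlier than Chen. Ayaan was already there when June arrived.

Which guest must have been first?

Nora

Nora has a chain of constraints placing them before every other guest, so Nora must be first.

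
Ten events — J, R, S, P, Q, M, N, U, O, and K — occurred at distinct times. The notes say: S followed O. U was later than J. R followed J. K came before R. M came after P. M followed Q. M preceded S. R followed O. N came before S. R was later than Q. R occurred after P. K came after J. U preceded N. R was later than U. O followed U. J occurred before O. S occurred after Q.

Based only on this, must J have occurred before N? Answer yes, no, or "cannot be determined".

Chain the constraints: J → U → N. Each link is directly stated, so J comes before N.

yes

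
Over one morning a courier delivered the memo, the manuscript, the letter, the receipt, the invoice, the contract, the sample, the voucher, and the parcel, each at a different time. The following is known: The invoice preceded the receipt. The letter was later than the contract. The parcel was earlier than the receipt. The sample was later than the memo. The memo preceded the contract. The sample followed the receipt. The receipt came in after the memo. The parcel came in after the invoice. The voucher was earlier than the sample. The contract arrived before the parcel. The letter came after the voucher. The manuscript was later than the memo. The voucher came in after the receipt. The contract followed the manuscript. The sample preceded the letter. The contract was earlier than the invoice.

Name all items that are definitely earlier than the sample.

Directly stated before the sample: the memo, the receipt, and the voucher.
The contract reaches the sample via the contract → the invoice → the receipt → the sample.
The invoice reaches the sample via the invoice → the receipt → the sample.
The manuscript reaches the sample via the manuscript → the contract → the invoice → the receipt → the sample.
Likewise the parcel reaches the sample by chaining the stated constraints.
No chain forces the letter ahead of the sample.

the contract, the invoice, the manuscript, the memo, the parcel, the receipt, the voucher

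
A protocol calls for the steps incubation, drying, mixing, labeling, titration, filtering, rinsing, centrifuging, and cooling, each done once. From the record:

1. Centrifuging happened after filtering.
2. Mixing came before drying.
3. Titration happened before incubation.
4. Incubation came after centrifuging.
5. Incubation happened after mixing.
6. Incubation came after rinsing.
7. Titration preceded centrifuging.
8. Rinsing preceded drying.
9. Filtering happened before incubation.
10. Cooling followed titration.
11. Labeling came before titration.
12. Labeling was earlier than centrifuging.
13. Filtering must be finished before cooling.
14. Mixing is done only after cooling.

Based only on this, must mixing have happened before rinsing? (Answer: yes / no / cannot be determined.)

cannot be determined

No chain of stated constraints runs from mixing to rinsing, and none runs from rinsing to mixing either.
So the relative order of mixing and rinsing is not fixed by the given facts.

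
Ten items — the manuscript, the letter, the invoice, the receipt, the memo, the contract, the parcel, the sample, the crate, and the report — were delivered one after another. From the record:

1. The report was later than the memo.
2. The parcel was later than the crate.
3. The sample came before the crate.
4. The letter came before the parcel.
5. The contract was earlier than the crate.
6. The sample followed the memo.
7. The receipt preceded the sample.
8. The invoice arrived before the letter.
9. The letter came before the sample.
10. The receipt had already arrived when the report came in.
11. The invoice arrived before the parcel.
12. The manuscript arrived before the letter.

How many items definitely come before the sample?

5

Directly stated before the sample: the letter, the memo, and the receipt.
The invoice reaches the sample via the invoice → the letter → the sample.
The manuscript reaches the sample via the manuscript → the letter → the sample.
No chain forces the crate (or any of the others) ahead of the sample.
That's the invoice, the letter, the manuscript, the memo, and the receipt — 5 in all.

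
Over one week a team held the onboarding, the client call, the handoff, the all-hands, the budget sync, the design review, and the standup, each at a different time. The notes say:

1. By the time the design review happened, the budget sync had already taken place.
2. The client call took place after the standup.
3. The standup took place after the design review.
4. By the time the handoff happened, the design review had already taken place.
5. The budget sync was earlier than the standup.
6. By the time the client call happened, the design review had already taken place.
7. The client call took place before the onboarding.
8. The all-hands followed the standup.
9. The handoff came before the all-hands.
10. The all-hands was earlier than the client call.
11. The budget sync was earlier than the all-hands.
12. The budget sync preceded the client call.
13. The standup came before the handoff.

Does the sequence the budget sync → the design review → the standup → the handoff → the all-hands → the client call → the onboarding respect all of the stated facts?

Check each stated constraint against the proposed order — e.g. the design review is ahead of the client call; the budget sync is ahead of the client call. Every pair is in the required order; nothing is violated.

yes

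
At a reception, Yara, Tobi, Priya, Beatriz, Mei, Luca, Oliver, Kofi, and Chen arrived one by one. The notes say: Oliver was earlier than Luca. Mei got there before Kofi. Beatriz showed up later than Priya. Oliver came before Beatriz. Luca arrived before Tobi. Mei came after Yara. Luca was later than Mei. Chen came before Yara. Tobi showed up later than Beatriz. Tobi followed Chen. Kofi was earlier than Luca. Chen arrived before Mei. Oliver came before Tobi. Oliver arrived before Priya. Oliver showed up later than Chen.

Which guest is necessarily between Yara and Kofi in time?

Mei

Tracing the constraints gives Yara → Mei → Kofi, so Mei sits after Yara and before Kofi.
No other guest is forced both after Yara and before Kofi.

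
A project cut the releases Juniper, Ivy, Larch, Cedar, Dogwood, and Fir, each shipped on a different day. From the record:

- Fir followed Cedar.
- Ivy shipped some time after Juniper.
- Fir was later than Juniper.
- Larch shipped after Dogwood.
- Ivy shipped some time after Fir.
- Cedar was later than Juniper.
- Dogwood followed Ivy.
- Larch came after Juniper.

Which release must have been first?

Juniper

Juniper has a chain of constraints placing it before every other release, so Juniper must be first.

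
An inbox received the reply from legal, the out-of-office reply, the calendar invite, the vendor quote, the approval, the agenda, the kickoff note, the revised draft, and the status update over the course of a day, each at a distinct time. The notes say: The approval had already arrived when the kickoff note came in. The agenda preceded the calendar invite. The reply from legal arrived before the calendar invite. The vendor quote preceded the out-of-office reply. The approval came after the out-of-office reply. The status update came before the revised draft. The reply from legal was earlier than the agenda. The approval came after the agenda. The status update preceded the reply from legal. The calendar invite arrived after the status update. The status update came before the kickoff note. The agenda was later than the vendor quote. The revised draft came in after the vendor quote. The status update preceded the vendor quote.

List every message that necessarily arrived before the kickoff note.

Directly stated before the kickoff note: the approval and the status update.
The agenda reaches the kickoff note via the agenda → the approval → the kickoff note.
The out-of-office reply reaches the kickoff note via the out-of-office reply → the approval → the kickoff note.
The reply from legal reaches the kickoff note via the reply from legal → the agenda → the approval → the kickoff note.
Likewise the vendor quote reaches the kickoff note by chaining the stated constraints.
No chain forces the calendar invite (or any of the others) ahead of the kickoff note.

the agenda, the approval, the out-of-office reply, the reply from legal, the status update, the vendor quote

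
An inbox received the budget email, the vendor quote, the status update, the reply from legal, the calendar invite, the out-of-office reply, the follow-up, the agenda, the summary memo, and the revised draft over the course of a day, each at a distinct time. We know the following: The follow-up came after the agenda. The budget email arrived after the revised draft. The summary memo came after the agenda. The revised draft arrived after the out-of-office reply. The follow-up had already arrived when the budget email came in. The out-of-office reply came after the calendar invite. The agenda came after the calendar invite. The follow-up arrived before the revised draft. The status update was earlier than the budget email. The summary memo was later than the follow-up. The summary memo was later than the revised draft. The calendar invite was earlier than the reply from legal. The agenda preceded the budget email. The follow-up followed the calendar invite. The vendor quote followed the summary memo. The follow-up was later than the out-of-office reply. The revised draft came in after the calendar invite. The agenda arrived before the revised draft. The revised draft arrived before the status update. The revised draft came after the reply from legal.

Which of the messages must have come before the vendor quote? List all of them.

the agenda, the calendar invite, the follow-up, the out-of-office reply, the reply from legal, the revised draft, the summary memo

Directly stated before the vendor quote: the summary memo.
The agenda reaches the vendor quote via the agenda → the summary memo → the vendor quote.
The calendar invite reaches the vendor quote via the calendar invite → the follow-up → the summary memo → the vendor quote.
The follow-up reaches the vendor quote via the follow-up → the summary memo → the vendor quote.
Likewise the out-of-office reply, the reply from legal, and the revised draft each reach the vendor quote by chaining the stated constraints.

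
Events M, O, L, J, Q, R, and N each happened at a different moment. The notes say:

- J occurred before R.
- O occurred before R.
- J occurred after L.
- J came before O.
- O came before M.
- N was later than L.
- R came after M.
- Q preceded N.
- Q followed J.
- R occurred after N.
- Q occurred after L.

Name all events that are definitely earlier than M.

J, L, O

Directly stated before M: O.
J reaches M via J → O → M.
L reaches M via L → J → O → M.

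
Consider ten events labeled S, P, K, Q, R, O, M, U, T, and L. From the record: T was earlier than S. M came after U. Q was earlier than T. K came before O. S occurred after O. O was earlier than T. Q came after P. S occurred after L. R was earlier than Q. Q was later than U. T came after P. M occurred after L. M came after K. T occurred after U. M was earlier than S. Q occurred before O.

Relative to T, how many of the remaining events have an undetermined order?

2

Forced before T: K, O, P, Q, R, and U; forced after T: S.
That leaves L and M with no forced order relative to T — 2.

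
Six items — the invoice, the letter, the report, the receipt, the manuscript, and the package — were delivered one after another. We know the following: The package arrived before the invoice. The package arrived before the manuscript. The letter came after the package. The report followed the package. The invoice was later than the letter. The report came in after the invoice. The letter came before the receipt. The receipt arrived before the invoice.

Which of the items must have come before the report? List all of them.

Directly stated before the report: the invoice and the package.
The letter reaches the report via the letter → the invoice → the report.
The receipt reaches the report via the receipt → the invoice → the report.

the invoice, the letter, the package, the receipt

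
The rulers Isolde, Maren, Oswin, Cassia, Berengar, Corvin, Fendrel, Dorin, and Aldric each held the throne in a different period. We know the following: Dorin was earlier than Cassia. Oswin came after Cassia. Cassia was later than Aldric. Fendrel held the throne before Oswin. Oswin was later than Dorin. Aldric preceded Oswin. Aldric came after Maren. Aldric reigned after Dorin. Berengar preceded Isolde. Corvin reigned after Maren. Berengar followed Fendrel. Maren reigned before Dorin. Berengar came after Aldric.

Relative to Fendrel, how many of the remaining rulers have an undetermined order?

5

Forced after Fendrel: Berengar, Isolde, and Oswin.
That leaves Aldric, Cassia, Corvin, Dorin, and Maren with no forced order relative to Fendrel — 5.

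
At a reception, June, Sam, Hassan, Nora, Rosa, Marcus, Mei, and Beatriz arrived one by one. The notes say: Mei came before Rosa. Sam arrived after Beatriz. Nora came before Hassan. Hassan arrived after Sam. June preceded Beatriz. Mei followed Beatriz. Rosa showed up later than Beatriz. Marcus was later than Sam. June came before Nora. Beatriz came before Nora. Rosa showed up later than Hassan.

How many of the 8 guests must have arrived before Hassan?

Directly stated before Hassan: Nora and Sam.
Beatriz reaches Hassan via Beatriz → Sam → Hassan.
June reaches Hassan via June → Nora → Hassan.
No chain forces Mei (or any of the others) ahead of Hassan.
That's Beatriz, June, Nora, and Sam — 4 in all.

4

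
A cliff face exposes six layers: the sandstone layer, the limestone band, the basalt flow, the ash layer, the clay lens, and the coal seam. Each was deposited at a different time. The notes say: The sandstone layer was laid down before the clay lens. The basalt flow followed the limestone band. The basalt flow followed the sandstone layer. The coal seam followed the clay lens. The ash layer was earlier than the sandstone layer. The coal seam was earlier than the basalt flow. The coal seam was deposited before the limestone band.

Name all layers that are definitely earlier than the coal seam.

Directly stated before the coal seam: the clay lens.
The ash layer reaches the coal seam via the ash layer → the sandstone layer → the clay lens → the coal seam.
The sandstone layer reaches the coal seam via the sandstone layer → the clay lens → the coal seam.
No chain forces the limestone band (or any of the others) ahead of the coal seam.

the ash layer, the clay lens, the sandstone layer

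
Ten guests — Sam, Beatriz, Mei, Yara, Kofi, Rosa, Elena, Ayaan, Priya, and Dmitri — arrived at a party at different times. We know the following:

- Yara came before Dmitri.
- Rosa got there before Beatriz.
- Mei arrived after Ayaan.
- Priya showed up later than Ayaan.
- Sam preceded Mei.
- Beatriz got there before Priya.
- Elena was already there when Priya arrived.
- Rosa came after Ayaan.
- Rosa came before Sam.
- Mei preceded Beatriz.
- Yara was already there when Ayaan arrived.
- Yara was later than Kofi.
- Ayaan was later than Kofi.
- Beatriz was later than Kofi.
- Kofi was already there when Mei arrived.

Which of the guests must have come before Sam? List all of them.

Directly stated before Sam: Rosa.
Ayaan reaches Sam via Ayaan → Rosa → Sam.
Kofi reaches Sam via Kofi → Ayaan → Rosa → Sam.
Yara reaches Sam via Yara → Ayaan → Rosa → Sam.
No chain forces Elena (or any of the others) ahead of Sam.

Ayaan, Kofi, Rosa, Yara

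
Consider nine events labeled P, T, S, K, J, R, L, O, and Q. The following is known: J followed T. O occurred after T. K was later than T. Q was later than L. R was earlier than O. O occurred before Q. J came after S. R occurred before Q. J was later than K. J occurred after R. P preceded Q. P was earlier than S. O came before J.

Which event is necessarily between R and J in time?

Tracing the constraints gives R → O → J, so O sits after R and before J.
No other event is forced both after R and before J.

O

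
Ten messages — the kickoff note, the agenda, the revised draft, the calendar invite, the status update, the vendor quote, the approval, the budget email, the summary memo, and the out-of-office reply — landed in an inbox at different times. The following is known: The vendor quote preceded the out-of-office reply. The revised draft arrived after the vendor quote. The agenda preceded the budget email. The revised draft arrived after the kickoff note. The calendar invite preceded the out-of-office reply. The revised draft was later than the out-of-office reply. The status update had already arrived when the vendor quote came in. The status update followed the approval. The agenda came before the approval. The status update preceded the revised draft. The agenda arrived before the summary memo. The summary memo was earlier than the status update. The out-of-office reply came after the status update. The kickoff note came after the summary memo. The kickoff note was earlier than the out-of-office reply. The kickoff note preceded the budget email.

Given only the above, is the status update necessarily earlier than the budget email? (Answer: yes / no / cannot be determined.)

cannot be determined

No chain of stated constraints runs from the status update to the budget email, and none runs from the budget email to the status update either.
So the relative order of the status update and the budget email is not fixed by the given facts.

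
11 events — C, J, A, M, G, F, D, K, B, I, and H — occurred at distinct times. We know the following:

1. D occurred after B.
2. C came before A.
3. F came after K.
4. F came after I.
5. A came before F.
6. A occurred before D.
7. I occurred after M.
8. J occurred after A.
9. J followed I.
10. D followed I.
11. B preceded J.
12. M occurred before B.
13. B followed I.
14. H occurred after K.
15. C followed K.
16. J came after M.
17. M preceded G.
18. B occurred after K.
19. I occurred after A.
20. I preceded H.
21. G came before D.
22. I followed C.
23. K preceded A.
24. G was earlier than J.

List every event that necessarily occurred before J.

A, B, C, G, I, K, M

Directly stated before J: A, B, G, I, and M.
C reaches J via C → I → J.
K reaches J via K → B → J.
No chain forces F (or any of the others) ahead of J.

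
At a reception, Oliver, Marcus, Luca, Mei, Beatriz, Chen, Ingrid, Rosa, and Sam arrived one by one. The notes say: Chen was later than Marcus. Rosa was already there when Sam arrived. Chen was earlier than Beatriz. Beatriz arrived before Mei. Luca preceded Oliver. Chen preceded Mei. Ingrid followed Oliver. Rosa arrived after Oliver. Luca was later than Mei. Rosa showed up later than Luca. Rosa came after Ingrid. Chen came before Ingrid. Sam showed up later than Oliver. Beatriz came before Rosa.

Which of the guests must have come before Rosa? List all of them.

Directly stated before Rosa: Beatriz, Ingrid, Luca, and Oliver.
Chen reaches Rosa via Chen → Ingrid → Rosa.
Marcus reaches Rosa via Marcus → Chen → Ingrid → Rosa.
Mei reaches Rosa via Mei → Luca → Rosa.

Beatriz, Chen, Ingrid, Luca, Marcus, Mei, Oliver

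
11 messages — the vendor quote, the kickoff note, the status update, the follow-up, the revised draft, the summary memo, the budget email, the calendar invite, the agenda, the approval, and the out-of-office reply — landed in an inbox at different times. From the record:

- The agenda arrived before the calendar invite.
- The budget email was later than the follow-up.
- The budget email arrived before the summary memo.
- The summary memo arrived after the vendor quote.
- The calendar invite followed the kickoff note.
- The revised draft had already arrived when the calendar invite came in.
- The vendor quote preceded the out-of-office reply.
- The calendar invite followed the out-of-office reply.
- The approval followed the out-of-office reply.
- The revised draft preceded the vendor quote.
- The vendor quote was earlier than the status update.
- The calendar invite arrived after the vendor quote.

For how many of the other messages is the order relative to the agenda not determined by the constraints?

Forced after the agenda: the calendar invite.
That leaves the approval, the budget email, the follow-up, the kickoff note, the out-of-office reply, the revised draft, the status update, the summary memo, and the vendor quote with no forced order relative to the agenda — 9.

9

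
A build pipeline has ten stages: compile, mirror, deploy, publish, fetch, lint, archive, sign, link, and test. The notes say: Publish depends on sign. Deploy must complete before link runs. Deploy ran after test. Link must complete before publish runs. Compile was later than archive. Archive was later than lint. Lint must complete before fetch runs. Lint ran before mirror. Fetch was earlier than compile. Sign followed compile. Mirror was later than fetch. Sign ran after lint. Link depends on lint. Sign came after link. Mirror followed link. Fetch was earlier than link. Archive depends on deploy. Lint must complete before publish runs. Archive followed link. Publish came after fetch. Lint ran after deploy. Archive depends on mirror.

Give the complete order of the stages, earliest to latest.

test, deploy, lint, fetch, link, mirror, archive, compile, sign, publish

The constraints fix every adjacent pair, so only one ordering works:
test → deploy → lint → fetch → link → mirror → archive → compile → sign → publish.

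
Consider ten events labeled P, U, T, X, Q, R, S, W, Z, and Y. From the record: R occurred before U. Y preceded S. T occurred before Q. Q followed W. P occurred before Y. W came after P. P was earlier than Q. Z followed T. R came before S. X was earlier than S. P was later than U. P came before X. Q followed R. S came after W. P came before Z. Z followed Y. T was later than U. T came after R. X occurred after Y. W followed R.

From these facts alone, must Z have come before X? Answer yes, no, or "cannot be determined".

No chain of stated constraints runs from Z to X, and none runs from X to Z either.
So the relative order of Z and X is not fixed by the given facts.

cannot be determined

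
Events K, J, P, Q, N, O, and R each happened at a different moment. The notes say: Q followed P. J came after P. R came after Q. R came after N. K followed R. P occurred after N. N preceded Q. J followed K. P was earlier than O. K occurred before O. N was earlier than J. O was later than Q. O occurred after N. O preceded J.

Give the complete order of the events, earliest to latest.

The constraints fix every adjacent pair, so only one ordering works:
N → P → Q → R → K → O → J.

N, P, Q, R, K, O, J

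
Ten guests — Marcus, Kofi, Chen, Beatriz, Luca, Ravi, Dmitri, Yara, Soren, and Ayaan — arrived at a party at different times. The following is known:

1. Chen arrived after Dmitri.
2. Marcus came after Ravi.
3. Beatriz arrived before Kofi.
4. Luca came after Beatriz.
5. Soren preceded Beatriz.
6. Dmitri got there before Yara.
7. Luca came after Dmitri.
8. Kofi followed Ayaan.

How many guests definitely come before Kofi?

3

Directly stated before Kofi: Ayaan and Beatriz.
Soren reaches Kofi via Soren → Beatriz → Kofi.
No chain forces Chen (or any of the others) ahead of Kofi.
That's Ayaan, Beatriz, and Soren — 3 in all.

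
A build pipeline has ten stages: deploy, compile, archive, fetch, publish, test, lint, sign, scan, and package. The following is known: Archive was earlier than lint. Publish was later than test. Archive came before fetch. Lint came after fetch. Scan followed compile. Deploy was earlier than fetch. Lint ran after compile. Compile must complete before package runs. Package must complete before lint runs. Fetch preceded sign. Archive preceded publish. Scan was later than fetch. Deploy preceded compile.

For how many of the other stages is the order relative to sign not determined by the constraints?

Forced before sign: archive, deploy, and fetch.
That leaves compile, lint, package, publish, scan, and test with no forced order relative to sign — 6.

6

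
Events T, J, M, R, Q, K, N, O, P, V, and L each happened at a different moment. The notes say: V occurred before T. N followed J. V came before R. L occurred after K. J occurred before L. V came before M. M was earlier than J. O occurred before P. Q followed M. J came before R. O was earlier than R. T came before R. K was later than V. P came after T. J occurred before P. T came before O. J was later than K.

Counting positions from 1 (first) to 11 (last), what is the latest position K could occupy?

6

K must come before J, L, N, P, and R — 5 events forced after it.
Everything else can be placed before K in some valid order, so K can sit as late as position 11 − 5 = 6.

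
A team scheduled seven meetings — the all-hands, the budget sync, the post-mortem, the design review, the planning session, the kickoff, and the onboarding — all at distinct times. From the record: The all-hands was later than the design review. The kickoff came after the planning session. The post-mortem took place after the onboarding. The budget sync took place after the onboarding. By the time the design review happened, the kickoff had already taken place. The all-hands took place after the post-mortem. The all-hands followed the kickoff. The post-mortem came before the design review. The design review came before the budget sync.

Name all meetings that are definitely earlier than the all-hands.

Directly stated before the all-hands: the design review, the kickoff, and the post-mortem.
The onboarding reaches the all-hands via the onboarding → the post-mortem → the all-hands.
The planning session reaches the all-hands via the planning session → the kickoff → the all-hands.
No chain forces the budget sync ahead of the all-hands.

the design review, the kickoff, the onboarding, the planning session, the post-mortem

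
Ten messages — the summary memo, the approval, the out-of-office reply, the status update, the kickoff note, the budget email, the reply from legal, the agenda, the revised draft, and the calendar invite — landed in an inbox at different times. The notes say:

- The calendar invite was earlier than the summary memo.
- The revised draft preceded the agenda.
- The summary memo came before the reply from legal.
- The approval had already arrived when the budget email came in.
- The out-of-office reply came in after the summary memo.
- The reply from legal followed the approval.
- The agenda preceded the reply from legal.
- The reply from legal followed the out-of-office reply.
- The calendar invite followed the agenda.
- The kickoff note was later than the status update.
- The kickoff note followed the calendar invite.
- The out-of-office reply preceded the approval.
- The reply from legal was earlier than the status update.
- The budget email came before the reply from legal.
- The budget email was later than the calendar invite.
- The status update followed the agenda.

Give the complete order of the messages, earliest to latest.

The constraints fix every adjacent pair, so only one ordering works:
the revised draft → the agenda → the calendar invite → the summary memo → the out-of-office reply → the approval → the budget email → the reply from legal → the status update → the kickoff note.

the revised draft, the agenda, the calendar invite, the summary memo, the out-of-office reply, the approval, the budget email, the reply from legal, the status update, the kickoff note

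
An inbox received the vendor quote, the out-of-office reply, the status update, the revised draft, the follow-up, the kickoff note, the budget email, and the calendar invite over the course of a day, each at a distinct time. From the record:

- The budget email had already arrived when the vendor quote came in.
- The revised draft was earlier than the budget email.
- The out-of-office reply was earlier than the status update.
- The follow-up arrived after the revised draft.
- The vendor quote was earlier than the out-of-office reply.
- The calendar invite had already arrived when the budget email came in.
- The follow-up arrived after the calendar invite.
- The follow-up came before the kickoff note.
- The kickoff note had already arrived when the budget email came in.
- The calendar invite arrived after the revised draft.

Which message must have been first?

The revised draft has a chain of constraints placing it before every other message, so the revised draft must be first.

the revised draft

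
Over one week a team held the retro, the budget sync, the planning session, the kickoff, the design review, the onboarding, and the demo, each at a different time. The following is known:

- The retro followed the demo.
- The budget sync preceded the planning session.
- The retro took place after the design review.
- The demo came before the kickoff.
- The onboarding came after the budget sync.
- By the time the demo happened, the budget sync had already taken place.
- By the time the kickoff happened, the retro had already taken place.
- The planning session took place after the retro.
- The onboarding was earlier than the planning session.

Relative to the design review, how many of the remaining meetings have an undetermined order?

3

Forced after the design review: the kickoff, the planning session, and the retro.
That leaves the budget sync, the demo, and the onboarding with no forced order relative to the design review — 3.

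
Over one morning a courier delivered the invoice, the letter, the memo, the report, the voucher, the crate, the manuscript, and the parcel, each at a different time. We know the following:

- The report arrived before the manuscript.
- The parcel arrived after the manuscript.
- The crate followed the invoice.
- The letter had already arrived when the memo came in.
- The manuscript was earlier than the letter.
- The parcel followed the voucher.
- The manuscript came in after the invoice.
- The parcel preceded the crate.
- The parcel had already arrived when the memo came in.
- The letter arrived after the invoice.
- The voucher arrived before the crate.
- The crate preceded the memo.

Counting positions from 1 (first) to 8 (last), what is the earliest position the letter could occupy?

The invoice, the manuscript, and the report must all come before the letter — 3 forced predecessors.
Nothing else is forced ahead of the letter, so its earliest slot is position 3 + 1 = 4.

4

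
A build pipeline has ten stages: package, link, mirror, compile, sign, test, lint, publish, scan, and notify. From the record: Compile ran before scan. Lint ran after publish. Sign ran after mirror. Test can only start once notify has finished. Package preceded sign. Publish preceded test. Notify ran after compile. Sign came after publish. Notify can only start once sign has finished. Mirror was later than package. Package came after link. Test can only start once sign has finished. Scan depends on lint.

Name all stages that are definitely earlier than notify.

compile, link, mirror, package, publish, sign

Directly stated before notify: compile and sign.
Link reaches notify via link → package → sign → notify.
Mirror reaches notify via mirror → sign → notify.
Package reaches notify via package → sign → notify.
Likewise publish reaches notify by chaining the stated constraints.
No chain forces scan (or any of the others) ahead of notify.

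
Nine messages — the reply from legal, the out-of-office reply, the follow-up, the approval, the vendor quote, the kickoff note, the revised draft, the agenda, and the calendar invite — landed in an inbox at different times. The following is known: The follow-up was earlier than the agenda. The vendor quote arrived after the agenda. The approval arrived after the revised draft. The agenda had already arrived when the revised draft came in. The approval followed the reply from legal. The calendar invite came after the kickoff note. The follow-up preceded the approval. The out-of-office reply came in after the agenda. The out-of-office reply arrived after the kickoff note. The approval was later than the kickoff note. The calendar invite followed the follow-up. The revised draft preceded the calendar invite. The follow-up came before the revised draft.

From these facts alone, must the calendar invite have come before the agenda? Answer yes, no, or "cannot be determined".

Tracing the constraints gives the agenda → the revised draft → the calendar invite, so the agenda must come before the calendar invite.
That means the calendar invite cannot be before the agenda.

no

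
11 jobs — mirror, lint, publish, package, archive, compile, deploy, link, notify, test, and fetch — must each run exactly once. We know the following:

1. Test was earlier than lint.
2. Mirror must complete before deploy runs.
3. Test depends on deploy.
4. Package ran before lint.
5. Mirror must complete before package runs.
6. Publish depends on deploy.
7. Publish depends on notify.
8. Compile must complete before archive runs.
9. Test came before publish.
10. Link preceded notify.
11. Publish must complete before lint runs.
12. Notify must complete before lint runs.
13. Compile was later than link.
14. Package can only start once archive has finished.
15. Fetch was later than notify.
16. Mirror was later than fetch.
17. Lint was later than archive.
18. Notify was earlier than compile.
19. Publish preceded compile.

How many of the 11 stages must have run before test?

5

Directly stated before test: deploy.
Fetch reaches test via fetch → mirror → deploy → test.
Link reaches test via link → notify → fetch → mirror → deploy → test.
Mirror reaches test via mirror → deploy → test.
Likewise notify reaches test by chaining the stated constraints.
That's deploy, fetch, link, mirror, and notify — 5 in all.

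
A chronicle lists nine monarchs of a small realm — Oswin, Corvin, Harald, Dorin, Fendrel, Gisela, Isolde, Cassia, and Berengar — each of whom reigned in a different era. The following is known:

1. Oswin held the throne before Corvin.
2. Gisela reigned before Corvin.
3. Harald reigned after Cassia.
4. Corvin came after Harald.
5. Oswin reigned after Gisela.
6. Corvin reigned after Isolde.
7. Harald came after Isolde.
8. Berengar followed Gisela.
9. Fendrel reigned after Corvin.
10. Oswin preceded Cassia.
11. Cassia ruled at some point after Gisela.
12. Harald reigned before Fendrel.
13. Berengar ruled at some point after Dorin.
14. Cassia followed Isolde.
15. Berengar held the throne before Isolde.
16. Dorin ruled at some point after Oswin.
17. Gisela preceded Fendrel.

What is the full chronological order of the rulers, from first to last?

Gisela, Oswin, Dorin, Berengar, Isolde, Cassia, Harald, Corvin, Fendrel

The constraints fix every adjacent pair, so only one ordering works:
Gisela → Oswin → Dorin → Berengar → Isolde → Cassia → Harald → Corvin → Fendrel.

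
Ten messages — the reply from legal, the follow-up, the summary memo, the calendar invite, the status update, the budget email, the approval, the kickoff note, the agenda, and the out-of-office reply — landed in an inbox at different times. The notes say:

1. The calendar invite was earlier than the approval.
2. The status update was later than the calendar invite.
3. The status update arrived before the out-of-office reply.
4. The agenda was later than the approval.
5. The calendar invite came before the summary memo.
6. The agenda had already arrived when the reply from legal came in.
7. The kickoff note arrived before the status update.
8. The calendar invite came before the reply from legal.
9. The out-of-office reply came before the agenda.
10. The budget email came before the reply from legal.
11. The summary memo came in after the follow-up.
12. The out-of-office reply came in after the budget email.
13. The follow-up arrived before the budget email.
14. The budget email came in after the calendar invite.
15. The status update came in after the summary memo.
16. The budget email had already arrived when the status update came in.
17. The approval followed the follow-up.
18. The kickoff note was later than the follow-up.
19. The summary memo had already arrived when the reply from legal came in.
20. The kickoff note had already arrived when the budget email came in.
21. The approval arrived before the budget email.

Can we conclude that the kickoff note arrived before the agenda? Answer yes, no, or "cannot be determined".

yes

Chain the constraints: the kickoff note → the status update → the out-of-office reply → the agenda. Each link is directly stated, so the kickoff note comes before the agenda.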